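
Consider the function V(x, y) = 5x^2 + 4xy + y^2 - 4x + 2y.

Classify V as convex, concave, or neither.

convex

V is quadratic, so its Hessian is the constant matrix H = [[10, 4], [4, 2]].
det(H) = 4, tr(H) = 12.
det(H) > 0 and tr(H) > 0, so H is positive definite everywhere: convex.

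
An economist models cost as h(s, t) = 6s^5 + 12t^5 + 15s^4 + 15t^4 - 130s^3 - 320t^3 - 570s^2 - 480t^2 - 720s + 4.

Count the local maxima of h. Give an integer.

4

h separates as a function of s plus a function of t, so ∇h=0 decouples.
∂h/∂s = 30(s - 4)(s + 1)(s + 2)(s + 3) = 0 at s ∈ {-3, -2, -1, 4}; ∂h/∂t = 60t(t - 4)(t + 1)(t + 4) = 0 at t ∈ {-4, -1, 0, 4}.
The Hessian is diagonal: diag(h_ss, h_tt). Second derivatives: h_ss(-3)=-420, h_ss(-2)=180, h_ss(-1)=-300, h_ss(4)=6300; h_tt(-4)=-5760, h_tt(-1)=900, h_tt(0)=-960, h_tt(4)=9600.
Local maxima occur where both diagonal entries negative: (-3, -4), (-3, 0), (-1, -4), (-1, 0). Count: 4.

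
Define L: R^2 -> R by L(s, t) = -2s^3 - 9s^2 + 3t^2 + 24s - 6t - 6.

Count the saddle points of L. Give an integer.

L separates as a function of s plus a function of t, so ∇L=0 decouples.
∂L/∂s = -6(s - 1)(s + 4) = 0 at s ∈ {-4, 1}; ∂L/∂t = 6(t - 1) = 0 at t ∈ {1}.
The Hessian is diagonal: diag(L_ss, L_tt). Second derivatives: L_ss(-4)=30, L_ss(1)=-30; L_tt(1)=6.
Saddle points occur where the two diagonal entries have opposite signs: (1, 1). Count: 1.

1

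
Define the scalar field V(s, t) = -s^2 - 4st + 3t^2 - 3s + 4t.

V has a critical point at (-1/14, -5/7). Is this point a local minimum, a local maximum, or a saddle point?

saddle point

The Hessian of V is constant: H = [[-2, -4], [-4, 6]].
det(H) = (-2)·6 − (-4)² = -28.
Since det(H) < 0, H is indefinite and the critical point is a saddle point.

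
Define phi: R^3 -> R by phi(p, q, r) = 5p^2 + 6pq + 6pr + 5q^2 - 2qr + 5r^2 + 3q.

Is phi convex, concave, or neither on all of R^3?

convex

phi is quadratic, so its Hessian is the constant matrix H = [[10, 6, 6], [6, 10, -2], [6, -2, 10]].
Leading principal minors: 10, 64, 96.
All positive ⇒ H ≻ 0 ⇒ convex.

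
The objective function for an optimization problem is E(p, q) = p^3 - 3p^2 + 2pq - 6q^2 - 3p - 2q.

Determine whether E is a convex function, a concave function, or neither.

The term p^3 is cubic, so the Hessian is not constant.
∂²E/∂p² = 6p - 6, which takes both signs as p varies (negative for sufficiently negative p). A diagonal entry of the Hessian changing sign means the Hessian is neither positive- nor negative-semidefinite on all of R^2.

neither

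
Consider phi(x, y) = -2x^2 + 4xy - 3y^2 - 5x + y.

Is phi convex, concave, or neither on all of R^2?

phi is quadratic, so its Hessian is the constant matrix H = [[-4, 4], [4, -6]].
det(H) = 8, tr(H) = -10.
det(H) > 0 and tr(H) < 0, so H is negative definite everywhere: concave.

concave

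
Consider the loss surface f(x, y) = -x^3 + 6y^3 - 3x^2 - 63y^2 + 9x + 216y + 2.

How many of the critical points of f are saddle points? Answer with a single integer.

f separates as a function of x plus a function of y, so ∇f=0 decouples.
∂f/∂x = -3(x - 1)(x + 3) = 0 at x ∈ {-3, 1}; ∂f/∂y = 18(y - 4)(y - 3) = 0 at y ∈ {3, 4}.
The Hessian is diagonal: diag(f_xx, f_yy). Second derivatives: f_xx(-3)=12, f_xx(1)=-12; f_yy(3)=-18, f_yy(4)=18.
Saddle points occur where the two diagonal entries have opposite signs: (-3, 3), (1, 4). Count: 2.

2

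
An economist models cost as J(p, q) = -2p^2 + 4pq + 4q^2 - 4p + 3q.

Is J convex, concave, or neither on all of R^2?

J is quadratic, so its Hessian is the constant matrix H = [[-4, 4], [4, 8]].
det(H) = -48, tr(H) = 4.
det(H) < 0, so H is indefinite: neither convex nor concave.

neither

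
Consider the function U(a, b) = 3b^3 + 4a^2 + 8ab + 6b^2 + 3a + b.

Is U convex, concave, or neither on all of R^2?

The term 3b^3 is cubic, so the Hessian is not constant.
∂²U/∂b² = 18b + 12, which takes both signs as b varies (negative for sufficiently negative b). A diagonal entry of the Hessian changing sign means the Hessian is neither positive- nor negative-semidefinite on all of R^2.

neither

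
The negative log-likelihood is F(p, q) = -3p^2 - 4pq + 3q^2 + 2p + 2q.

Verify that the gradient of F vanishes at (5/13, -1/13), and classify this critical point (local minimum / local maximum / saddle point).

saddle point

∇F = (-6p - 4q + 2, -4p + 6q + 2); substituting (5/13, -1/13) gives ∇F = (0, 0), so (5/13, -1/13) is indeed a critical point.
The Hessian of F is constant: H = [[-6, -4], [-4, 6]].
det(H) = (-6)·6 − (-4)² = -52.
Since det(H) < 0, H is indefinite and the critical point is a saddle point.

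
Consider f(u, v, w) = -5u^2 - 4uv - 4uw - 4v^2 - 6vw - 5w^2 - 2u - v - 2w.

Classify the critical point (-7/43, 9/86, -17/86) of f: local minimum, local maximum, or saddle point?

local maximum

The Hessian is constant: H = [[-10, -4, -4], [-4, -8, -6], [-4, -6, -10]].
Leading principal minors: Δ₁ = -10, Δ₂ = 64, Δ₃ = -344.
The minors alternate sign starting negative (−, +, −), so H is negative definite: a local maximum.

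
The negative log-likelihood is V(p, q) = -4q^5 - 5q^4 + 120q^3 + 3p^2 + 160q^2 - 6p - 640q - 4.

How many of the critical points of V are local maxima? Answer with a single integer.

0

V separates as a function of p plus a function of q, so ∇V=0 decouples.
∂V/∂p = 6(p - 1) = 0 at p ∈ {1}; ∂V/∂q = -20(q - 4)(q - 1)(q + 2)(q + 4) = 0 at q ∈ {-4, -2, 1, 4}.
The Hessian is diagonal: diag(V_pp, V_qq). Second derivatives: V_pp(1)=6; V_qq(-4)=1600, V_qq(-2)=-720, V_qq(1)=900, V_qq(4)=-2880.
Local maxima occur where both diagonal entries negative: none. Count: 0.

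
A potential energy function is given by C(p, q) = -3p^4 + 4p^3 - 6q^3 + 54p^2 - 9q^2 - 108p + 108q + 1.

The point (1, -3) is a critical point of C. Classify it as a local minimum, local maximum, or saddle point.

local minimum

The mixed partial ∂²C/∂p∂q is 0, so the Hessian at any point is diag(C_pp, C_qq) = diag(12(-3p^2 + 2p + 9), -18(2q + 1)).
At (1, -3): H = diag(96, 90).
Both eigenvalues are positive, so H is positive definite: a local minimum.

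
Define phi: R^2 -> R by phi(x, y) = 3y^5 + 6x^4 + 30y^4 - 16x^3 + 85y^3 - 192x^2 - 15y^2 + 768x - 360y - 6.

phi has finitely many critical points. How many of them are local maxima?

phi separates as a function of x plus a function of y, so ∇phi=0 decouples.
∂phi/∂x = 24(x - 4)(x - 2)(x + 4) = 0 at x ∈ {-4, 2, 4}; ∂phi/∂y = 15(y - 1)(y + 2)(y + 3)(y + 4) = 0 at y ∈ {-4, -3, -2, 1}.
The Hessian is diagonal: diag(phi_xx, phi_yy). Second derivatives: phi_xx(-4)=1152, phi_xx(2)=-288, phi_xx(4)=384; phi_yy(-4)=-150, phi_yy(-3)=60, phi_yy(-2)=-90, phi_yy(1)=900.
Local maxima occur where both diagonal entries negative: (2, -4), (2, -2). Count: 2.

2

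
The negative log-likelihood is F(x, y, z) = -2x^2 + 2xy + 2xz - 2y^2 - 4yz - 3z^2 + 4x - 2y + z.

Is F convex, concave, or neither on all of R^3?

concave

F is quadratic, so its Hessian is the constant matrix H = [[-4, 2, 2], [2, -4, -4], [2, -4, -6]].
Leading principal minors: -4, 12, -24.
Signs alternate −, +, − ⇒ H ≺ 0 ⇒ concave.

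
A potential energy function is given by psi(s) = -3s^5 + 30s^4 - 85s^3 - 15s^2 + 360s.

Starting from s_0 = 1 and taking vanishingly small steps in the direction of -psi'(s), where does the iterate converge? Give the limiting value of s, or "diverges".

-1

psi'(s) = -15(s - 4)(s - 3)(s - 2)(s + 1), so psi'(1) = 180.
Gradient descent moves in the -psi' direction, i.e. s is decreasing.
The nearest critical point in that direction is s = -1, where psi'' = 900 > 0 (a local minimum). The iterate converges there.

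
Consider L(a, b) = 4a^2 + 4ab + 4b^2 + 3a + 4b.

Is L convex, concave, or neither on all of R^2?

convex

L is quadratic, so its Hessian is the constant matrix H = [[8, 4], [4, 8]].
det(H) = 48, tr(H) = 16.
det(H) > 0 and tr(H) > 0, so H is positive definite everywhere: convex.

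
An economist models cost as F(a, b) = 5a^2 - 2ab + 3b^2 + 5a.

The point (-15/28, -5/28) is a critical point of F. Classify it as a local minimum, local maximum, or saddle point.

local minimum

The Hessian of F is constant: H = [[10, -2], [-2, 6]].
det(H) = 10·6 − (-2)² = 56.
det(H) > 0 and tr(H) = 16 > 0, so H is positive definite and the point is a local minimum.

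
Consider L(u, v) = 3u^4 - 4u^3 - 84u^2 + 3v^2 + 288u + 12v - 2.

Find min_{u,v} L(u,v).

L(u,v) separates as P(u) + Q(v) − 2, so its minimum is min P + min Q − 2.
P'(u) = 12(u - 3)(u - 2)(u + 4) vanishes at u ∈ {-4, 2, 3}; Q'(v) = 6v + 12 vanishes at v ∈ {-2}.
Local minima of P (where P''>0): P(-4)=-1472, P(3)=243. Local minima of Q: Q(-2)=-12.
So the global minimum of L is P(-4) + Q(-2) − 2 = -1472 − 12 − 2 = -1486, attained at (-4, -2).

-1486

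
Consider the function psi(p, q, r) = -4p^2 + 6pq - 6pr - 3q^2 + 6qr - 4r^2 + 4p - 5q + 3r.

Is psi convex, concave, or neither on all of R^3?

concave

psi is quadratic, so its Hessian is the constant matrix H = [[-8, 6, -6], [6, -6, 6], [-6, 6, -8]].
Leading principal minors: -8, 12, -24.
Signs alternate −, +, − ⇒ H ≺ 0 ⇒ concave.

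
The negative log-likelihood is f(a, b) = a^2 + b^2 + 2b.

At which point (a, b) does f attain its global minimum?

(0, -1)

f(a,b) separates as P(a) + Q(b), so its minimum is min P + min Q.
P'(a) = 2a vanishes at a ∈ {0}; Q'(b) = 2b + 2 vanishes at b ∈ {-1}.
Local minima of P (where P''>0): P(0)=0. Local minima of Q: Q(-1)=-1.
So the global minimum of f is P(0) + Q(-1) = 0 − 1 = -1, attained at (0, -1).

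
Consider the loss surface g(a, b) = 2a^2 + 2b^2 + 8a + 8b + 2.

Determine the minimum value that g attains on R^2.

-14

g(a,b) separates as P(a) + Q(b) + 2, so its minimum is min P + min Q + 2.
P'(a) = 4a + 8 vanishes at a ∈ {-2}; Q'(b) = 4b + 8 vanishes at b ∈ {-2}.
Local minima of P (where P''>0): P(-2)=-8. Local minima of Q: Q(-2)=-8.
So the global minimum of g is P(-2) + Q(-2) + 2 = -8 − 8 + 2 = -14, attained at (-2, -2).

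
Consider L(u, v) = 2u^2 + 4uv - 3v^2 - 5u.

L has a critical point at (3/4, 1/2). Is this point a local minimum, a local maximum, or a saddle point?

The Hessian of L is constant: H = [[4, 4], [4, -6]].
det(H) = 4·(-6) − 4² = -40.
Since det(H) < 0, H is indefinite and the critical point is a saddle point.

saddle point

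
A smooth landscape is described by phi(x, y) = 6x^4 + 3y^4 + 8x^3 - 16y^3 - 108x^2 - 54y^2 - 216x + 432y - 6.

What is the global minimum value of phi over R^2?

-2031

phi(x,y) separates as P(x) + Q(y) − 6, so its minimum is min P + min Q − 6.
P'(x) = 24(x - 3)(x + 1)(x + 3) vanishes at x ∈ {-3, -1, 3}; Q'(y) = 12(y - 4)(y - 3)(y + 3) vanishes at y ∈ {-3, 3, 4}.
Local minima of P (where P''>0): P(-3)=-54, P(3)=-918. Local minima of Q: Q(-3)=-1107, Q(4)=608.
So the global minimum of phi is P(3) + Q(-3) − 6 = -918 − 1107 − 6 = -2031, attained at (3, -3).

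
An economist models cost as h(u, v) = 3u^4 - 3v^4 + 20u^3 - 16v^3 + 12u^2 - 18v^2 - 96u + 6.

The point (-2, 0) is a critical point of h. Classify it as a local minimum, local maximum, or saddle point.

The mixed partial ∂²h/∂u∂v is 0, so the Hessian at any point is diag(h_uu, h_vv) = diag(12(3u^2 + 10u + 2), -12(3v^2 + 8v + 3)).
At (-2, 0): H = diag(-72, -36).
Both eigenvalues are negative, so H is negative definite: a local maximum.

local maximum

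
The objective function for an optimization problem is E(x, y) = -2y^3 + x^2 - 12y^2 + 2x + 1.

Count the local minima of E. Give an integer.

1

E separates as a function of x plus a function of y, so ∇E=0 decouples.
∂E/∂x = 2(x + 1) = 0 at x ∈ {-1}; ∂E/∂y = -6y(y + 4) = 0 at y ∈ {-4, 0}.
The Hessian is diagonal: diag(E_xx, E_yy). Second derivatives: E_xx(-1)=2; E_yy(-4)=24, E_yy(0)=-24.
Local minima occur where both diagonal entries positive: (-1, -4). Count: 1.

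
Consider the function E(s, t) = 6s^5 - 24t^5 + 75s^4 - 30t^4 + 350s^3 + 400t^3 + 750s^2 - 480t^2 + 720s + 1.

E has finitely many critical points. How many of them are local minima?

4

E separates as a function of s plus a function of t, so ∇E=0 decouples.
∂E/∂s = 30(s + 1)(s + 2)(s + 3)(s + 4) = 0 at s ∈ {-4, -3, -2, -1}; ∂E/∂t = -120t(t - 2)(t - 1)(t + 4) = 0 at t ∈ {-4, 0, 1, 2}.
The Hessian is diagonal: diag(E_ss, E_tt). Second derivatives: E_ss(-4)=-180, E_ss(-3)=60, E_ss(-2)=-60, E_ss(-1)=180; E_tt(-4)=14400, E_tt(0)=-960, E_tt(1)=600, E_tt(2)=-1440.
Local minima occur where both diagonal entries positive: (-3, -4), (-3, 1), (-1, -4), (-1, 1). Count: 4.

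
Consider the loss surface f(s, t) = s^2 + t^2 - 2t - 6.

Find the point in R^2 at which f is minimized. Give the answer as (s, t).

(0, 1)

f(s,t) separates as P(s) + Q(t) − 6, so its minimum is min P + min Q − 6.
P'(s) = 2s vanishes at s ∈ {0}; Q'(t) = 2(t - 1) vanishes at t ∈ {1}.
Local minima of P (where P''>0): P(0)=0. Local minima of Q: Q(1)=-1.
So the global minimum of f is P(0) + Q(1) − 6 = 0 − 1 − 6 = -7, attained at (0, 1).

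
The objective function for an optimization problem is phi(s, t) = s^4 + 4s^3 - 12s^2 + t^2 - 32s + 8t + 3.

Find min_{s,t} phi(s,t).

phi(s,t) separates as P(s) + Q(t) + 3, so its minimum is min P + min Q + 3.
P'(s) = 4(s - 2)(s + 1)(s + 4) vanishes at s ∈ {-4, -1, 2}; Q'(t) = 2(t + 4) vanishes at t ∈ {-4}.
Local minima of P (where P''>0): P(-4)=-64, P(2)=-64. Local minima of Q: Q(-4)=-16.
So the global minimum of phi is P(-4) + Q(-4) + 3 = -64 − 16 + 3 = -77, attained at (-4, -4).

-77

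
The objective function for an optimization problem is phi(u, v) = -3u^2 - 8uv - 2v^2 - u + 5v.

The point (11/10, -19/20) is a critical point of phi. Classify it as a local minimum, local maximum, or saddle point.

saddle point

The Hessian of phi is constant: H = [[-6, -8], [-8, -4]].
det(H) = (-6)·(-4) − (-8)² = -40.
Since det(H) < 0, H is indefinite and the critical point is a saddle point.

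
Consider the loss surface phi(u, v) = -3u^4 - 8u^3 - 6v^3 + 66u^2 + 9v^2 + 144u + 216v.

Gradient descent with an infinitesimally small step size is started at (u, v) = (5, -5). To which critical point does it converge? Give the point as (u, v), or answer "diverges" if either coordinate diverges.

diverges

phi is separable, so gradient descent decouples: u follows -∂phi/∂u, v follows -∂phi/∂v.
∂phi/∂u = -12(u - 3)(u + 1)(u + 4); at u=5 this is -1296, so u increases.
∂phi/∂v = -18(v - 4)(v + 3); at v=-5 this is -324, so v increases.
The u-coordinate has no critical point in that direction and runs off to infinity.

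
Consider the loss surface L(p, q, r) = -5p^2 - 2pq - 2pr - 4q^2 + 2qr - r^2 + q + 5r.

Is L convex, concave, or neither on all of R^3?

L is quadratic, so its Hessian is the constant matrix H = [[-10, -2, -2], [-2, -8, 2], [-2, 2, -2]].
Leading principal minors: -10, 76, -64.
Signs alternate −, +, − ⇒ H ≺ 0 ⇒ concave.

concave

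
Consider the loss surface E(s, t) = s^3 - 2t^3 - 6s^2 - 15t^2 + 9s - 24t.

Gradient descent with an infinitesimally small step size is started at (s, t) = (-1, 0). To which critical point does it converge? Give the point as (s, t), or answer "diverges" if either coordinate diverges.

diverges

E is separable, so gradient descent decouples: s follows -∂E/∂s, t follows -∂E/∂t.
∂E/∂s = 3(s - 3)(s - 1); at s=-1 this is 24, so s decreases.
∂E/∂t = -6(t + 1)(t + 4); at t=0 this is -24, so t increases.
The s-coordinate has no critical point in that direction and runs off to infinity.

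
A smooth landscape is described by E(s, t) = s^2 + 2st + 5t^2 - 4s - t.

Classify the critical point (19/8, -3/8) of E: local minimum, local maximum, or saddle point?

The Hessian of E is constant: H = [[2, 2], [2, 10]].
det(H) = 2·10 − 2² = 16.
det(H) > 0 and tr(H) = 12 > 0, so H is positive definite and the point is a local minimum.

local minimum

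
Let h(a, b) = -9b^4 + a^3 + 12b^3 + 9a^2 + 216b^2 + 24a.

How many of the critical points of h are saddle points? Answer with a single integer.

3

h separates as a function of a plus a function of b, so ∇h=0 decouples.
∂h/∂a = 3(a + 2)(a + 4) = 0 at a ∈ {-4, -2}; ∂h/∂b = -36b(b - 4)(b + 3) = 0 at b ∈ {-3, 0, 4}.
The Hessian is diagonal: diag(h_aa, h_bb). Second derivatives: h_aa(-4)=-6, h_aa(-2)=6; h_bb(-3)=-756, h_bb(0)=432, h_bb(4)=-1008.
Saddle points occur where the two diagonal entries have opposite signs: (-4, 0), (-2, -3), (-2, 4). Count: 3.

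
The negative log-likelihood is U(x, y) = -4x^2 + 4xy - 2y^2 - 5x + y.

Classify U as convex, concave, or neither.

concave

U is quadratic, so its Hessian is the constant matrix H = [[-8, 4], [4, -4]].
det(H) = 16, tr(H) = -12.
det(H) > 0 and tr(H) < 0, so H is negative definite everywhere: concave.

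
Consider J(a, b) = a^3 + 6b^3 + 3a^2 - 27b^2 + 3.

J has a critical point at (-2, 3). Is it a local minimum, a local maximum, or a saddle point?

The mixed partial ∂²J/∂a∂b is 0, so the Hessian at any point is diag(J_aa, J_bb) = diag(6(a + 1), 18(2b - 3)).
At (-2, 3): H = diag(-6, 54).
The eigenvalues have opposite signs, so H is indefinite: a saddle point.

saddle point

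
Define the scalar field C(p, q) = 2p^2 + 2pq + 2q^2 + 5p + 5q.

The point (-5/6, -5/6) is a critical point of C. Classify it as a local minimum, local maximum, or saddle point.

The Hessian of C is constant: H = [[4, 2], [2, 4]].
det(H) = 4·4 − 2² = 12.
det(H) > 0 and tr(H) = 8 > 0, so H is positive definite and the point is a local minimum.

local minimum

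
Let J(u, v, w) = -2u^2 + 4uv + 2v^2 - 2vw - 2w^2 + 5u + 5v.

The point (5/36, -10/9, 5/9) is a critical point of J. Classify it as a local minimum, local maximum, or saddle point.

The Hessian is constant: H = [[-4, 4, 0], [4, 4, -2], [0, -2, -4]].
Leading principal minors: Δ₁ = -4, Δ₂ = -32, Δ₃ = 144.
The minors fit neither the all-positive nor the alternating-sign pattern, so H is indefinite: a saddle point.

saddle point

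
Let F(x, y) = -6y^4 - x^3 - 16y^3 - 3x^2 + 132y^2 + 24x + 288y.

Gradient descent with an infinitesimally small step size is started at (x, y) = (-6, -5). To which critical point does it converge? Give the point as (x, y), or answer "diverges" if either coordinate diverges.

F is separable, so gradient descent decouples: x follows -∂F/∂x, y follows -∂F/∂y.
∂F/∂x = -3(x - 2)(x + 4); at x=-6 this is -48, so x increases.
∂F/∂y = -24(y - 3)(y + 1)(y + 4); at y=-5 this is 768, so y decreases.
The y-coordinate has no critical point in that direction and runs off to infinity.

diverges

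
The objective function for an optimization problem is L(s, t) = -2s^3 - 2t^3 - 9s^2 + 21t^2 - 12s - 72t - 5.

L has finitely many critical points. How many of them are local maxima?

1

L separates as a function of s plus a function of t, so ∇L=0 decouples.
∂L/∂s = -6(s + 1)(s + 2) = 0 at s ∈ {-2, -1}; ∂L/∂t = -6(t - 4)(t - 3) = 0 at t ∈ {3, 4}.
The Hessian is diagonal: diag(L_ss, L_tt). Second derivatives: L_ss(-2)=6, L_ss(-1)=-6; L_tt(3)=6, L_tt(4)=-6.
Local maxima occur where both diagonal entries negative: (-1, 4). Count: 1.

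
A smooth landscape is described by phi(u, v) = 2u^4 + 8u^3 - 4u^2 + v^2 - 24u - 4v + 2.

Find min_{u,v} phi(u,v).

-20

phi(u,v) separates as P(u) + Q(v) + 2, so its minimum is min P + min Q + 2.
P'(u) = 8(u - 1)(u + 1)(u + 3) vanishes at u ∈ {-3, -1, 1}; Q'(v) = 2v - 4 vanishes at v ∈ {2}.
Local minima of P (where P''>0): P(-3)=-18, P(1)=-18. Local minima of Q: Q(2)=-4.
So the global minimum of phi is P(-3) + Q(2) + 2 = -18 − 4 + 2 = -20, attained at (-3, 2).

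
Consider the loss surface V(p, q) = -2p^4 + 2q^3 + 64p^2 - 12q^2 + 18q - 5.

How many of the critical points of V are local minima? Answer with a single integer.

V separates as a function of p plus a function of q, so ∇V=0 decouples.
∂V/∂p = -8p(p - 4)(p + 4) = 0 at p ∈ {-4, 0, 4}; ∂V/∂q = 6(q - 3)(q - 1) = 0 at q ∈ {1, 3}.
The Hessian is diagonal: diag(V_pp, V_qq). Second derivatives: V_pp(-4)=-256, V_pp(0)=128, V_pp(4)=-256; V_qq(1)=-12, V_qq(3)=12.
Local minima occur where both diagonal entries positive: (0, 3). Count: 1.

1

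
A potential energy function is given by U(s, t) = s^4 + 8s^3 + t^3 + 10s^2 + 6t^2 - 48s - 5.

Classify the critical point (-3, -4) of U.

The mixed partial ∂²U/∂s∂t is 0, so the Hessian at any point is diag(U_ss, U_tt) = diag(4(3s^2 + 12s + 5), 6(t + 2)).
At (-3, -4): H = diag(-16, -12).
Both eigenvalues are negative, so H is negative definite: a local maximum.

local maximum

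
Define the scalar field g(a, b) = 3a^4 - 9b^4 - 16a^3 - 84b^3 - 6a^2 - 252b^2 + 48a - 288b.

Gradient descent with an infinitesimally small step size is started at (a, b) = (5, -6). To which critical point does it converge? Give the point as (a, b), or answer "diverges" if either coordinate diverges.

diverges

g is separable, so gradient descent decouples: a follows -∂g/∂a, b follows -∂g/∂b.
∂g/∂a = 12(a - 4)(a - 1)(a + 1); at a=5 this is 288, so a decreases.
∂g/∂b = -36(b + 1)(b + 2)(b + 4); at b=-6 this is 1440, so b decreases.
The b-coordinate has no critical point in that direction and runs off to infinity.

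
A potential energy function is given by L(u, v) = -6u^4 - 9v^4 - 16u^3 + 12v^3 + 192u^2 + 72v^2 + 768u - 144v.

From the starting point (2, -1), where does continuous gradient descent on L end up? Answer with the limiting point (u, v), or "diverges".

L is separable, so gradient descent decouples: u follows -∂L/∂u, v follows -∂L/∂v.
∂L/∂u = -24(u - 4)(u + 2)(u + 4); at u=2 this is 1152, so u decreases.
∂L/∂v = -36(v - 2)(v - 1)(v + 2); at v=-1 this is -216, so v increases.
u converges to its nearest critical value -2 (a local min of the u-part); v converges to 1. The iterate converges to (-2, 1).

(-2, 1)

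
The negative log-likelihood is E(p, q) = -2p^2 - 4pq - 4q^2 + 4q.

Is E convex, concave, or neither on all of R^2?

E is quadratic, so its Hessian is the constant matrix H = [[-4, -4], [-4, -8]].
det(H) = 16, tr(H) = -12.
det(H) > 0 and tr(H) < 0, so H is negative definite everywhere: concave.

concave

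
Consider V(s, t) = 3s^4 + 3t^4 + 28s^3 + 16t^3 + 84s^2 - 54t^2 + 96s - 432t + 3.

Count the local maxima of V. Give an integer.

1

V separates as a function of s plus a function of t, so ∇V=0 decouples.
∂V/∂s = 12(s + 1)(s + 2)(s + 4) = 0 at s ∈ {-4, -2, -1}; ∂V/∂t = 12(t - 3)(t + 3)(t + 4) = 0 at t ∈ {-4, -3, 3}.
The Hessian is diagonal: diag(V_ss, V_tt). Second derivatives: V_ss(-4)=72, V_ss(-2)=-24, V_ss(-1)=36; V_tt(-4)=84, V_tt(-3)=-72, V_tt(3)=504.
Local maxima occur where both diagonal entries negative: (-2, -3). Count: 1.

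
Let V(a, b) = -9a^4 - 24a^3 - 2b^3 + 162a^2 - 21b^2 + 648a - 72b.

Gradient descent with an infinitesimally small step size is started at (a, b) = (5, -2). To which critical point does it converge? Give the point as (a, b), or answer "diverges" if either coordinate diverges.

diverges

V is separable, so gradient descent decouples: a follows -∂V/∂a, b follows -∂V/∂b.
∂V/∂a = -36(a - 3)(a + 2)(a + 3); at a=5 this is -4032, so a increases.
∂V/∂b = -6(b + 3)(b + 4); at b=-2 this is -12, so b increases.
The a-coordinate has no critical point in that direction and runs off to infinity.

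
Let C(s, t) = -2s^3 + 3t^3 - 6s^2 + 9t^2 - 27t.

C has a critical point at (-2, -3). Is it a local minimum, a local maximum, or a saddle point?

saddle point

The mixed partial ∂²C/∂s∂t is 0, so the Hessian at any point is diag(C_ss, C_tt) = diag(-12(s + 1), 18(t + 1)).
At (-2, -3): H = diag(12, -36).
The eigenvalues have opposite signs, so H is indefinite: a saddle point.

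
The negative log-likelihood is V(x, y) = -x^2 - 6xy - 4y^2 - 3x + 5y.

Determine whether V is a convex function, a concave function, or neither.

neither

V is quadratic, so its Hessian is the constant matrix H = [[-2, -6], [-6, -8]].
det(H) = -20, tr(H) = -10.
det(H) < 0, so H is indefinite: neither convex nor concave.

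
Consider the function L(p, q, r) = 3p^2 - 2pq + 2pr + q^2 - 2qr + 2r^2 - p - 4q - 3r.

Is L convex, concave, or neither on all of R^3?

L is quadratic, so its Hessian is the constant matrix H = [[6, -2, 2], [-2, 2, -2], [2, -2, 4]].
Leading principal minors: 6, 8, 16.
All positive ⇒ H ≻ 0 ⇒ convex.

convex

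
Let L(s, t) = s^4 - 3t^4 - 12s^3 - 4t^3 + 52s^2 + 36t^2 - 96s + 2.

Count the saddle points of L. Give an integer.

L separates as a function of s plus a function of t, so ∇L=0 decouples.
∂L/∂s = 4(s - 4)(s - 3)(s - 2) = 0 at s ∈ {2, 3, 4}; ∂L/∂t = -12t(t - 2)(t + 3) = 0 at t ∈ {-3, 0, 2}.
The Hessian is diagonal: diag(L_ss, L_tt). Second derivatives: L_ss(2)=8, L_ss(3)=-4, L_ss(4)=8; L_tt(-3)=-180, L_tt(0)=72, L_tt(2)=-120.
Saddle points occur where the two diagonal entries have opposite signs: (2, -3), (2, 2), (3, 0), (4, -3), (4, 2). Count: 5.

5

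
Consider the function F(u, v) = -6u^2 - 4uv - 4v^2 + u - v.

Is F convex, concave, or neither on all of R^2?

concave

F is quadratic, so its Hessian is the constant matrix H = [[-12, -4], [-4, -8]].
det(H) = 80, tr(H) = -20.
det(H) > 0 and tr(H) < 0, so H is negative definite everywhere: concave.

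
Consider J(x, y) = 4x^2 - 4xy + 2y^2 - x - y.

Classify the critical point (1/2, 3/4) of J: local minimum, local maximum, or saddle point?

local minimum

The Hessian of J is constant: H = [[8, -4], [-4, 4]].
det(H) = 8·4 − (-4)² = 16.
det(H) > 0 and tr(H) = 12 > 0, so H is positive definite and the point is a local minimum.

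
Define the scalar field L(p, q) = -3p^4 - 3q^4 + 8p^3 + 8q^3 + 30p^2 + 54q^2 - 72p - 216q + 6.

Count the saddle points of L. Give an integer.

4

L separates as a function of p plus a function of q, so ∇L=0 decouples.
∂L/∂p = -12(p - 3)(p - 1)(p + 2) = 0 at p ∈ {-2, 1, 3}; ∂L/∂q = -12(q - 3)(q - 2)(q + 3) = 0 at q ∈ {-3, 2, 3}.
The Hessian is diagonal: diag(L_pp, L_qq). Second derivatives: L_pp(-2)=-180, L_pp(1)=72, L_pp(3)=-120; L_qq(-3)=-360, L_qq(2)=60, L_qq(3)=-72.
Saddle points occur where the two diagonal entries have opposite signs: (-2, 2), (1, -3), (1, 3), (3, 2). Count: 4.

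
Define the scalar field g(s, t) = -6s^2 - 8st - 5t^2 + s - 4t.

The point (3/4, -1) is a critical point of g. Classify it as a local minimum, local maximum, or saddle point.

The Hessian of g is constant: H = [[-12, -8], [-8, -10]].
det(H) = (-12)·(-10) − (-8)² = 56.
det(H) > 0 and tr(H) = -22 < 0, so H is negative definite and the point is a local maximum.

local maximum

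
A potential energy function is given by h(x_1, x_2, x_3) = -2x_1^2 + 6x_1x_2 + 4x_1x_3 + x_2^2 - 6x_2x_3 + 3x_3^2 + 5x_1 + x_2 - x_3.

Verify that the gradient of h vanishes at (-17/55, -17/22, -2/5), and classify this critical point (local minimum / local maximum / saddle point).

∇h = (-4x_1 + 6x_2 + 4x_3 + 5, 6x_1 + 2x_2 - 6x_3 + 1, 4x_1 - 6x_2 + 6x_3 - 1); substituting (-17/55, -17/22, -2/5) gives ∇h = (0, 0, 0), so (-17/55, -17/22, -2/5) is indeed a critical point.
The Hessian is constant: H = [[-4, 6, 4], [6, 2, -6], [4, -6, 6]].
Leading principal minors: Δ₁ = -4, Δ₂ = -44, Δ₃ = -440.
The minors fit neither the all-positive nor the alternating-sign pattern, so H is indefinite: a saddle point.

saddle point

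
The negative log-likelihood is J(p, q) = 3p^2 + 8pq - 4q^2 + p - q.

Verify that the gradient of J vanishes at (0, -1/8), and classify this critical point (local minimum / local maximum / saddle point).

∇J = (6p + 8q + 1, 8p - 8q - 1); substituting (0, -1/8) gives ∇J = (0, 0), so (0, -1/8) is indeed a critical point.
The Hessian of J is constant: H = [[6, 8], [8, -8]].
det(H) = 6·(-8) − 8² = -112.
Since det(H) < 0, H is indefinite and the critical point is a saddle point.

saddle point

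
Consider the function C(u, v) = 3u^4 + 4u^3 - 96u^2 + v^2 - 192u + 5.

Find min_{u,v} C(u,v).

-1275

C(u,v) separates as P(u) + Q(v) + 5, so its minimum is min P + min Q + 5.
P'(u) = 12(u - 4)(u + 1)(u + 4) vanishes at u ∈ {-4, -1, 4}; Q'(v) = 2v vanishes at v ∈ {0}.
Local minima of P (where P''>0): P(-4)=-256, P(4)=-1280. Local minima of Q: Q(0)=0.
So the global minimum of C is P(4) + Q(0) + 5 = -1280 + 0 + 5 = -1275, attained at (4, 0).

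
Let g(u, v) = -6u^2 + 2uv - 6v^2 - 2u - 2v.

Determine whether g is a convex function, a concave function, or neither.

concave

g is quadratic, so its Hessian is the constant matrix H = [[-12, 2], [2, -12]].
det(H) = 140, tr(H) = -24.
det(H) > 0 and tr(H) < 0, so H is negative definite everywhere: concave.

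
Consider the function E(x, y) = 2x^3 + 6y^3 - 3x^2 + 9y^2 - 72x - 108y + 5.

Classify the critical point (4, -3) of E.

The mixed partial ∂²E/∂x∂y is 0, so the Hessian at any point is diag(E_xx, E_yy) = diag(6(2x - 1), 18(2y + 1)).
At (4, -3): H = diag(42, -90).
The eigenvalues have opposite signs, so H is indefinite: a saddle point.

saddle point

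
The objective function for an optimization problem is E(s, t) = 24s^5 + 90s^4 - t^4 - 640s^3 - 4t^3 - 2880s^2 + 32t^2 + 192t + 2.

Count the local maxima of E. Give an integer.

4

E separates as a function of s plus a function of t, so ∇E=0 decouples.
∂E/∂s = 120s(s - 4)(s + 3)(s + 4) = 0 at s ∈ {-4, -3, 0, 4}; ∂E/∂t = -4(t - 4)(t + 3)(t + 4) = 0 at t ∈ {-4, -3, 4}.
The Hessian is diagonal: diag(E_ss, E_tt). Second derivatives: E_ss(-4)=-3840, E_ss(-3)=2520, E_ss(0)=-5760, E_ss(4)=26880; E_tt(-4)=-32, E_tt(-3)=28, E_tt(4)=-224.
Local maxima occur where both diagonal entries negative: (-4, -4), (-4, 4), (0, -4), (0, 4). Count: 4.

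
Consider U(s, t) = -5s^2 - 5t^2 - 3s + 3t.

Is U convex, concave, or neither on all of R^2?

U is quadratic, so its Hessian is the constant matrix H = [[-10, 0], [0, -10]].
det(H) = 100, tr(H) = -20.
det(H) > 0 and tr(H) < 0, so H is negative definite everywhere: concave.

concave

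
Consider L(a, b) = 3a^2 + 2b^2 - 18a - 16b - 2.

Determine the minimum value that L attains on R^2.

L(a,b) separates as P(a) + Q(b) − 2, so its minimum is min P + min Q − 2.
P'(a) = 6a - 18 vanishes at a ∈ {3}; Q'(b) = 4b - 16 vanishes at b ∈ {4}.
Local minima of P (where P''>0): P(3)=-27. Local minima of Q: Q(4)=-32.
So the global minimum of L is P(3) + Q(4) − 2 = -27 − 32 − 2 = -61, attained at (3, 4).

-61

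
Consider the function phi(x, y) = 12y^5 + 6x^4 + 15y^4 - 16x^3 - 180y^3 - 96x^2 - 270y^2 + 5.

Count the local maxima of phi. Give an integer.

2

phi separates as a function of x plus a function of y, so ∇phi=0 decouples.
∂phi/∂x = 24x(x - 4)(x + 2) = 0 at x ∈ {-2, 0, 4}; ∂phi/∂y = 60y(y - 3)(y + 1)(y + 3) = 0 at y ∈ {-3, -1, 0, 3}.
The Hessian is diagonal: diag(phi_xx, phi_yy). Second derivatives: phi_xx(-2)=288, phi_xx(0)=-192, phi_xx(4)=576; phi_yy(-3)=-2160, phi_yy(-1)=480, phi_yy(0)=-540, phi_yy(3)=4320.
Local maxima occur where both diagonal entries negative: (0, -3), (0, 0). Count: 2.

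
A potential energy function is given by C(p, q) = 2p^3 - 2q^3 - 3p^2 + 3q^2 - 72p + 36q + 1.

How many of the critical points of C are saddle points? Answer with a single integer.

C separates as a function of p plus a function of q, so ∇C=0 decouples.
∂C/∂p = 6(p - 4)(p + 3) = 0 at p ∈ {-3, 4}; ∂C/∂q = -6(q - 3)(q + 2) = 0 at q ∈ {-2, 3}.
The Hessian is diagonal: diag(C_pp, C_qq). Second derivatives: C_pp(-3)=-42, C_pp(4)=42; C_qq(-2)=30, C_qq(3)=-30.
Saddle points occur where the two diagonal entries have opposite signs: (-3, -2), (4, 3). Count: 2.

2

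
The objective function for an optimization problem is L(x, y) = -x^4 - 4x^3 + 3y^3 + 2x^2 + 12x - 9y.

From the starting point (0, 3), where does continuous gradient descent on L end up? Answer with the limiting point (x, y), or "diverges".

L is separable, so gradient descent decouples: x follows -∂L/∂x, y follows -∂L/∂y.
∂L/∂x = -4(x - 1)(x + 1)(x + 3); at x=0 this is 12, so x decreases.
∂L/∂y = 9(y - 1)(y + 1); at y=3 this is 72, so y decreases.
x converges to its nearest critical value -1 (a local min of the x-part); y converges to 1. The iterate converges to (-1, 1).

(-1, 1)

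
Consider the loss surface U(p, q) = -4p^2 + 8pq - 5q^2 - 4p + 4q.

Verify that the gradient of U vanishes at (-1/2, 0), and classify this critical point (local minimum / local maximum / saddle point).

local maximum

∇U = (-8p + 8q - 4, 8p - 10q + 4); substituting (-1/2, 0) gives ∇U = (0, 0), so (-1/2, 0) is indeed a critical point.
The Hessian of U is constant: H = [[-8, 8], [8, -10]].
det(H) = (-8)·(-10) − 8² = 16.
det(H) > 0 and tr(H) = -18 < 0, so H is negative definite and the point is a local maximum.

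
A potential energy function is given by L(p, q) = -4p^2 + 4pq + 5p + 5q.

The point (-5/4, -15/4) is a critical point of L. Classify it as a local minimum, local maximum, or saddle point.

The Hessian of L is constant: H = [[-8, 4], [4, 0]].
det(H) = (-8)·0 − 4² = -16.
Since det(H) < 0, H is indefinite and the critical point is a saddle point.

saddle point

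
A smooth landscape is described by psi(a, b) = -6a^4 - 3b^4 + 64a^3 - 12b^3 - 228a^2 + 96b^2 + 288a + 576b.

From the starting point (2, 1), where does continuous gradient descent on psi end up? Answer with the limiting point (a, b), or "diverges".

(3, -3)

psi is separable, so gradient descent decouples: a follows -∂psi/∂a, b follows -∂psi/∂b.
∂psi/∂a = -24(a - 4)(a - 3)(a - 1); at a=2 this is -48, so a increases.
∂psi/∂b = -12(b - 4)(b + 3)(b + 4); at b=1 this is 720, so b decreases.
a converges to its nearest critical value 3 (a local min of the a-part); b converges to -3. The iterate converges to (3, -3).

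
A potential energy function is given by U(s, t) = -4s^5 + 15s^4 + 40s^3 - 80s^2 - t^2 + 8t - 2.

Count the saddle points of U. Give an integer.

U separates as a function of s plus a function of t, so ∇U=0 decouples.
∂U/∂s = -20s(s - 4)(s - 1)(s + 2) = 0 at s ∈ {-2, 0, 1, 4}; ∂U/∂t = -2(t - 4) = 0 at t ∈ {4}.
The Hessian is diagonal: diag(U_ss, U_tt). Second derivatives: U_ss(-2)=720, U_ss(0)=-160, U_ss(1)=180, U_ss(4)=-1440; U_tt(4)=-2.
Saddle points occur where the two diagonal entries have opposite signs: (-2, 4), (1, 4). Count: 2.

2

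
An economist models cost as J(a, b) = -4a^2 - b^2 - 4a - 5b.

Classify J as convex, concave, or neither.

J is quadratic, so its Hessian is the constant matrix H = [[-8, 0], [0, -2]].
det(H) = 16, tr(H) = -10.
det(H) > 0 and tr(H) < 0, so H is negative definite everywhere: concave.

concave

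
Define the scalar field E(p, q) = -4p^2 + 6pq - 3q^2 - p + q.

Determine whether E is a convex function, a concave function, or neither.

concave

E is quadratic, so its Hessian is the constant matrix H = [[-8, 6], [6, -6]].
det(H) = 12, tr(H) = -14.
det(H) > 0 and tr(H) < 0, so H is negative definite everywhere: concave.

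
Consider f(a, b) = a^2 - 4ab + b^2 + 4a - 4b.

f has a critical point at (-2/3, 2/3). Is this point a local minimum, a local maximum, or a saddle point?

saddle point

The Hessian of f is constant: H = [[2, -4], [-4, 2]].
det(H) = 2·2 − (-4)² = -12.
Since det(H) < 0, H is indefinite and the critical point is a saddle point.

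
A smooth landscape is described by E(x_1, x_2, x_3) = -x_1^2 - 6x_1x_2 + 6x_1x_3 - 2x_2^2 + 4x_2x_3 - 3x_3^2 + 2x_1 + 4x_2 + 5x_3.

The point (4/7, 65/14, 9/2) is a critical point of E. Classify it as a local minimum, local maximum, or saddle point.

The Hessian is constant: H = [[-2, -6, 6], [-6, -4, 4], [6, 4, -6]].
Leading principal minors: Δ₁ = -2, Δ₂ = -28, Δ₃ = 56.
The minors fit neither the all-positive nor the alternating-sign pattern, so H is indefinite: a saddle point.

saddle point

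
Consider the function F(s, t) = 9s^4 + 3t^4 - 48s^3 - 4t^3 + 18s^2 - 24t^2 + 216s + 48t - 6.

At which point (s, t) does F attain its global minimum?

(-1, -2)

F(s,t) separates as P(s) + Q(t) − 6, so its minimum is min P + min Q − 6.
P'(s) = 36(s - 3)(s - 2)(s + 1) vanishes at s ∈ {-1, 2, 3}; Q'(t) = 12(t - 2)(t - 1)(t + 2) vanishes at t ∈ {-2, 1, 2}.
Local minima of P (where P''>0): P(-1)=-141, P(3)=243. Local minima of Q: Q(-2)=-112, Q(2)=16.
So the global minimum of F is P(-1) + Q(-2) − 6 = -141 − 112 − 6 = -259, attained at (-1, -2).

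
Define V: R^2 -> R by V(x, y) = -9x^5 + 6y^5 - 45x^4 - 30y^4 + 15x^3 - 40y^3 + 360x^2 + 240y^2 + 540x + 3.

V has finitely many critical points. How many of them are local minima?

4

V separates as a function of x plus a function of y, so ∇V=0 decouples.
∂V/∂x = -45(x - 2)(x + 1)(x + 2)(x + 3) = 0 at x ∈ {-3, -2, -1, 2}; ∂V/∂y = 30y(y - 4)(y - 2)(y + 2) = 0 at y ∈ {-2, 0, 2, 4}.
The Hessian is diagonal: diag(V_xx, V_yy). Second derivatives: V_xx(-3)=450, V_xx(-2)=-180, V_xx(-1)=270, V_xx(2)=-2700; V_yy(-2)=-1440, V_yy(0)=480, V_yy(2)=-480, V_yy(4)=1440.
Local minima occur where both diagonal entries positive: (-3, 0), (-3, 4), (-1, 0), (-1, 4). Count: 4.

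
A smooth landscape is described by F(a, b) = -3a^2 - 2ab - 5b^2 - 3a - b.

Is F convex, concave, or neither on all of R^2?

F is quadratic, so its Hessian is the constant matrix H = [[-6, -2], [-2, -10]].
det(H) = 56, tr(H) = -16.
det(H) > 0 and tr(H) < 0, so H is negative definite everywhere: concave.

concave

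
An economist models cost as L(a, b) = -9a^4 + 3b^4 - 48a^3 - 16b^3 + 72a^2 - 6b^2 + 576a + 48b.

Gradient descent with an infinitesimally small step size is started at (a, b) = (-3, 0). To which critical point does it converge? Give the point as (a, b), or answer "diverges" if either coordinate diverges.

L is separable, so gradient descent decouples: a follows -∂L/∂a, b follows -∂L/∂b.
∂L/∂a = -36(a - 2)(a + 2)(a + 4); at a=-3 this is -180, so a increases.
∂L/∂b = 12(b - 4)(b - 1)(b + 1); at b=0 this is 48, so b decreases.
a converges to its nearest critical value -2 (a local min of the a-part); b converges to -1. The iterate converges to (-2, -1).

(-2, -1)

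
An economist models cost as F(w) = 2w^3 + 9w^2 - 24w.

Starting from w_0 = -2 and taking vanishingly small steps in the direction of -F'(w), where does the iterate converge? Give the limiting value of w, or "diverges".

F'(w) = 6(w - 1)(w + 4), so F'(-2) = -36.
Gradient descent moves in the -F' direction, i.e. w is increasing.
The nearest critical point in that direction is w = 1, where F'' = 30 > 0 (a local minimum). The iterate converges there.

1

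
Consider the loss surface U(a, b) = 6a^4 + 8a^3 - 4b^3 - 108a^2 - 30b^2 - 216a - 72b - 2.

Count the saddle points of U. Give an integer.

U separates as a function of a plus a function of b, so ∇U=0 decouples.
∂U/∂a = 24(a - 3)(a + 1)(a + 3) = 0 at a ∈ {-3, -1, 3}; ∂U/∂b = -12(b + 2)(b + 3) = 0 at b ∈ {-3, -2}.
The Hessian is diagonal: diag(U_aa, U_bb). Second derivatives: U_aa(-3)=288, U_aa(-1)=-192, U_aa(3)=576; U_bb(-3)=12, U_bb(-2)=-12.
Saddle points occur where the two diagonal entries have opposite signs: (-3, -2), (-1, -3), (3, -2). Count: 3.

3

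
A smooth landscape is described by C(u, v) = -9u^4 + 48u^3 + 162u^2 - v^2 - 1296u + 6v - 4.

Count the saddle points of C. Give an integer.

C separates as a function of u plus a function of v, so ∇C=0 decouples.
∂C/∂u = -36(u - 4)(u - 3)(u + 3) = 0 at u ∈ {-3, 3, 4}; ∂C/∂v = -2(v - 3) = 0 at v ∈ {3}.
The Hessian is diagonal: diag(C_uu, C_vv). Second derivatives: C_uu(-3)=-1512, C_uu(3)=216, C_uu(4)=-252; C_vv(3)=-2.
Saddle points occur where the two diagonal entries have opposite signs: (3, 3). Count: 1.

1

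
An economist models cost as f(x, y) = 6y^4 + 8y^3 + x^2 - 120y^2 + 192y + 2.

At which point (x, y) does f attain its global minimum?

f(x,y) separates as P(x) + Q(y) + 2, so its minimum is min P + min Q + 2.
P'(x) = 2x vanishes at x ∈ {0}; Q'(y) = 24(y - 2)(y - 1)(y + 4) vanishes at y ∈ {-4, 1, 2}.
Local minima of P (where P''>0): P(0)=0. Local minima of Q: Q(-4)=-1664, Q(2)=64.
So the global minimum of f is P(0) + Q(-4) + 2 = 0 − 1664 + 2 = -1662, attained at (0, -4).

(0, -4)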